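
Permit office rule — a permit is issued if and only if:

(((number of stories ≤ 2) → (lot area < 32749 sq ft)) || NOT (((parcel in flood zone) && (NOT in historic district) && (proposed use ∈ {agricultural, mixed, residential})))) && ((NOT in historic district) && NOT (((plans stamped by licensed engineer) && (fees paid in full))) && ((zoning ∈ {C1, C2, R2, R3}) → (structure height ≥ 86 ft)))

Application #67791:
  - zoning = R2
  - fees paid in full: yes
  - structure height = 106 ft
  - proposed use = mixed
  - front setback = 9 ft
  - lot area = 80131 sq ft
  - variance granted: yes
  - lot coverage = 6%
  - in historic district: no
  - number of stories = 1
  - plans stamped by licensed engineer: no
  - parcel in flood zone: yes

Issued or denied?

Denied

Atomic conditions:
  number of stories ≤ 2: 1 ≤ 2 is true
  lot area < 32749 sq ft: 80131 < 32749 is false
  parcel in flood zone: yes → true
  NOT in historic district: no → true
  proposed use ∈ {agricultural, mixed, residential}: mixed is in the set → true
  plans stamped by licensed engineer: no → false
  fees paid in full: yes → true
  zoning ∈ {C1, C2, R2, R3}: R2 is in the set → true
  structure height ≥ 86 ft: 106 ≥ 86 is true
Combine:
[1.1] true → false = false
[1.2.1] true AND true AND true = true
[1.2] NOT true = false
[1] false OR false = false
[2.2.1] false AND true = false
[2.2] NOT false = true
[2.3] true → true = true
[2] true AND true AND true = true
[root] false AND true = false
Overall: false → denied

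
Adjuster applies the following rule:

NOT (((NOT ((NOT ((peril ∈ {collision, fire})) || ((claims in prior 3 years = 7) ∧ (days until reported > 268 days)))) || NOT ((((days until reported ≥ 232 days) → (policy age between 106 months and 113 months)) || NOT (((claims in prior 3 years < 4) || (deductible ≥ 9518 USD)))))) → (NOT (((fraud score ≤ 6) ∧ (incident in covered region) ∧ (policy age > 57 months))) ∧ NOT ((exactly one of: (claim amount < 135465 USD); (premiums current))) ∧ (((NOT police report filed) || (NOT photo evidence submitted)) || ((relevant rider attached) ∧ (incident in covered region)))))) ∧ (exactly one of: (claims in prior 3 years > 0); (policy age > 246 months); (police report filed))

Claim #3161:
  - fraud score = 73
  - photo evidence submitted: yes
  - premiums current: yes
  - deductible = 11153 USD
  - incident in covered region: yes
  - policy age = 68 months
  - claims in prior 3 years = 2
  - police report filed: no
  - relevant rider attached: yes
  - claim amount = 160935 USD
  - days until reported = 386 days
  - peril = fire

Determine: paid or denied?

Paid

Atomic conditions:
  peril ∈ {collision, fire}: fire is in the set → true
  claims in prior 3 years = 7: 2 == 7 is false
  days until reported > 268 days: 386 > 268 is true
  days until reported ≥ 232 days: 386 ≥ 232 is true
  policy age between 106 months and 113 months: 68 in [106, 113] is false
  claims in prior 3 years < 4: 2 < 4 is true
  deductible ≥ 9518 USD: 11153 ≥ 9518 is true
  fraud score ≤ 6: 73 ≤ 6 is false
  incident in covered region: yes → true
  policy age > 57 months: 68 > 57 is true
  claim amount < 135465 USD: 160935 < 135465 is false
  premiums current: yes → true
  NOT police report filed: no → true
  NOT photo evidence submitted: yes → false
  relevant rider attached: yes → true
  claims in prior 3 years > 0: 2 > 0 is true
  policy age > 246 months: 68 > 246 is false
  police report filed: no → false
Combine:
[1.1.1.1.1.1] NOT true = false
[1.1.1.1.1.2] false AND true = false
[1.1.1.1.1] false OR false = false
[1.1.1.1] NOT false = true
[1.1.1.2.1.1] true → false = false
[1.1.1.2.1.2.1] true OR true = true
[1.1.1.2.1.2] NOT true = false
[1.1.1.2.1] false OR false = false
[1.1.1.2] NOT false = true
[1.1.1] true OR true = true
[1.1.2.1.1] false AND true AND true = false
[1.1.2.1] NOT false = true
[1.1.2.2.1] exactly-one(false, true) = true
[1.1.2.2] NOT true = false
[1.1.2.3.1] true OR false = true
[1.1.2.3.2] true AND true = true
[1.1.2.3] true OR true = true
[1.1.2] true AND false AND true = false
[1.1] true → false = false
[1] NOT false = true
[2] exactly-one(true, false, false) = true
[root] true AND true = true
Overall: true → paid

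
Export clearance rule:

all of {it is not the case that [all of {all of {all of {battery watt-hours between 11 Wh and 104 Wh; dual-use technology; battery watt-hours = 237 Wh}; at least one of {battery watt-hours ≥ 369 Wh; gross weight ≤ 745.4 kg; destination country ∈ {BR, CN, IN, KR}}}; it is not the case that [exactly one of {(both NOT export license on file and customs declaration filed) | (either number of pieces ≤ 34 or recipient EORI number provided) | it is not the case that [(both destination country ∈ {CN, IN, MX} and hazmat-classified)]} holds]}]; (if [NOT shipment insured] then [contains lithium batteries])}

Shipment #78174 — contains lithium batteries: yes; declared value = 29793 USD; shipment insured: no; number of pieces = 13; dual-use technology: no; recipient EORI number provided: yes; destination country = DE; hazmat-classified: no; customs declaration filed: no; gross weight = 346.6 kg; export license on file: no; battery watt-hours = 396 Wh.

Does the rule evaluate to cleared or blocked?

Cleared

Atomic conditions:
  battery watt-hours between 11 Wh and 104 Wh: 396 in [11, 104] is false
  dual-use technology: no → false
  battery watt-hours = 237 Wh: 396 == 237 is false
  battery watt-hours ≥ 369 Wh: 396 ≥ 369 is true
  gross weight ≤ 745.4 kg: 346.6 ≤ 745.4 is true
  destination country ∈ {BR, CN, IN, KR}: DE is not in the set → false
  NOT export license on file: no → true
  customs declaration filed: no → false
  number of pieces ≤ 34: 13 ≤ 34 is true
  recipient EORI number provided: yes → true
  destination country ∈ {CN, IN, MX}: DE is not in the set → false
  hazmat-classified: no → false
  NOT shipment insured: no → true
  contains lithium batteries: yes → true
Combine:
[1.1.1.1] false AND false AND false = false
[1.1.1.2] true OR true OR false = true
[1.1.1] false AND true = false
[1.1.2.1.1] true AND false = false
[1.1.2.1.2] true OR true = true
[1.1.2.1.3.1] false AND false = false
[1.1.2.1.3] NOT false = true
[1.1.2.1] exactly-one(false, true, true) = false
[1.1.2] NOT false = true
[1.1] false AND true = false
[1] NOT false = true
[2] true → true = true
[root] true AND true = true
Overall: true → cleared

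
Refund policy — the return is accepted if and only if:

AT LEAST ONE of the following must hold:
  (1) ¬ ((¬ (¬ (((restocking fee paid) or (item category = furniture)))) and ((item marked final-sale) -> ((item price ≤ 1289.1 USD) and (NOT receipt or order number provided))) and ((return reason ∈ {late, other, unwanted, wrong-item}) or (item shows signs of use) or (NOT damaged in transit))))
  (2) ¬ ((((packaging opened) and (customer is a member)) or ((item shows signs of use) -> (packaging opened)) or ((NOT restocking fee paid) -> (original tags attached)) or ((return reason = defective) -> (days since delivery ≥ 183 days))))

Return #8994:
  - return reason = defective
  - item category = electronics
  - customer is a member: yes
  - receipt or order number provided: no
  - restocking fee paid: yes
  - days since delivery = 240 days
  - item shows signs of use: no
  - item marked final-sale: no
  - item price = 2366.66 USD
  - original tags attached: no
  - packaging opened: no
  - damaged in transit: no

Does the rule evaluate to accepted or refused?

Refused

Atomic conditions:
  restocking fee paid: yes → true
  item category = furniture: electronics == furniture is false
  item marked final-sale: no → false
  item price ≤ 1289.1 USD: 2366.66 ≤ 1289.1 is false
  NOT receipt or order number provided: no → true
  return reason ∈ {late, other, unwanted, wrong-item}: defective is not in the set → false
  item shows signs of use: no → false
  NOT damaged in transit: no → true
  packaging opened: no → false
  customer is a member: yes → true
  NOT restocking fee paid: yes → false
  original tags attached: no → false
  return reason = defective: defective == defective is true
  days since delivery ≥ 183 days: 240 ≥ 183 is true
Combine:
[1.1.1.1.1] true OR false = true
[1.1.1.1] NOT true = false
[1.1.1] NOT false = true
[1.1.2.2] false AND true = false
[1.1.2] false → false (antecedent false ⇒ implication holds) = true
[1.1.3] false OR false OR true = true
[1.1] true AND true AND true = true
[1] NOT true = false
[2.1.1] false AND true = false
[2.1.2] false → false (antecedent false ⇒ implication holds) = true
[2.1.3] false → false (antecedent false ⇒ implication holds) = true
[2.1.4] true → true = true
[2.1] false OR true OR true OR true = true
[2] NOT true = false
[root] false OR false = false
Overall: false → refused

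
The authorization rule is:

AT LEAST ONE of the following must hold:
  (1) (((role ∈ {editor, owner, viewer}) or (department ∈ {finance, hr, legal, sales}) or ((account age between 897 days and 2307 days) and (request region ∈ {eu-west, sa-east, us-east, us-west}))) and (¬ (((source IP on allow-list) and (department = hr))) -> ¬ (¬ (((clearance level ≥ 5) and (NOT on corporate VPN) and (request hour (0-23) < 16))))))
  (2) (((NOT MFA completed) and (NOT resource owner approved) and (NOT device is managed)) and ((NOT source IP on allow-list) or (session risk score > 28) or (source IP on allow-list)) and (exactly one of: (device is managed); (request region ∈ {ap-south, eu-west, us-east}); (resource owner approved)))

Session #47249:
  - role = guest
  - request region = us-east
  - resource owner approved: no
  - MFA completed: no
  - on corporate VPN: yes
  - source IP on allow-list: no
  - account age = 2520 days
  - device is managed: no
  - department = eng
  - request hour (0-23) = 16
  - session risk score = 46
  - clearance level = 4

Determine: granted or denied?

Granted

Atomic conditions:
  role ∈ {editor, owner, viewer}: guest is not in the set → false
  department ∈ {finance, hr, legal, sales}: eng is not in the set → false
  account age between 897 days and 2307 days: 2520 in [897, 2307] is false
  request region ∈ {eu-west, sa-east, us-east, us-west}: us-east is in the set → true
  source IP on allow-list: no → false
  department = hr: eng == hr is false
  clearance level ≥ 5: 4 ≥ 5 is false
  NOT on corporate VPN: yes → false
  request hour (0-23) < 16: 16 < 16 is false
  NOT MFA completed: no → true
  NOT resource owner approved: no → true
  NOT device is managed: no → true
  NOT source IP on allow-list: no → true
  session risk score > 28: 46 > 28 is true
  device is managed: no → false
  request region ∈ {ap-south, eu-west, us-east}: us-east is in the set → true
  resource owner approved: no → false
Combine:
[1.1.3] false AND true = false
[1.1] false OR false OR false = false
[1.2.1.1] false AND false = false
[1.2.1] NOT false = true
[1.2.2.1.1] false AND false AND false = false
[1.2.2.1] NOT false = true
[1.2.2] NOT true = false
[1.2] true → false = false
[1] false AND false = false
[2.1] true AND true AND true = true
[2.2] true OR true OR false = true
[2.3] exactly-one(false, true, false) = true
[2] true AND true AND true = true
[root] false OR true = true
Overall: true → granted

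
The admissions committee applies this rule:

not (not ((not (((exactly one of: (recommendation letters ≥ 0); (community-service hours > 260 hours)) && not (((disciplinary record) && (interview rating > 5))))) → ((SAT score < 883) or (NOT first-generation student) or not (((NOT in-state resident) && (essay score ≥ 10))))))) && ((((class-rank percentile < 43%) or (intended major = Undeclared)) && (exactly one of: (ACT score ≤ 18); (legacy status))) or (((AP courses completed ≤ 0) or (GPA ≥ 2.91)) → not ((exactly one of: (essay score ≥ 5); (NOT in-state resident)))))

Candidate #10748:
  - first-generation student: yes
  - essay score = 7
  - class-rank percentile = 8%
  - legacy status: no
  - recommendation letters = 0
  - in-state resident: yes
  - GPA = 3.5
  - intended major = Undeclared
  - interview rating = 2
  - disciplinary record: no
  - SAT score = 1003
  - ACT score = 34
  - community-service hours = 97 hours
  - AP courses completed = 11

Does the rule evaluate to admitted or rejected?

Atomic conditions:
  recommendation letters ≥ 0: 0 ≥ 0 is true
  community-service hours > 260 hours: 97 > 260 is false
  disciplinary record: no → false
  interview rating > 5: 2 > 5 is false
  SAT score < 883: 1003 < 883 is false
  NOT first-generation student: yes → false
  NOT in-state resident: yes → false
  essay score ≥ 10: 7 ≥ 10 is false
  class-rank percentile < 43%: 8 < 43 is true
  intended major = Undeclared: Undeclared == Undeclared is true
  ACT score ≤ 18: 34 ≤ 18 is false
  legacy status: no → false
  AP courses completed ≤ 0: 11 ≤ 0 is false
  GPA ≥ 2.91: 3.5 ≥ 2.91 is true
  essay score ≥ 5: 7 ≥ 5 is true
Combine:
[1.1.1.1.1.1] exactly-one(true, false) = true
[1.1.1.1.1.2.1] false AND false = false
[1.1.1.1.1.2] NOT false = true
[1.1.1.1.1] true AND true = true
[1.1.1.1] NOT true = false
[1.1.1.2.3.1] false AND false = false
[1.1.1.2.3] NOT false = true
[1.1.1.2] false OR false OR true = true
[1.1.1] false → true (antecedent false ⇒ implication holds) = true
[1.1] NOT true = false
[1] NOT false = true
[2.1.1] true OR true = true
[2.1.2] exactly-one(false, false) = false
[2.1] true AND false = false
[2.2.1] false OR true = true
[2.2.2.1] exactly-one(true, false) = true
[2.2.2] NOT true = false
[2.2] true → false = false
[2] false OR false = false
[root] true AND false = false
Overall: false → rejected

Rejected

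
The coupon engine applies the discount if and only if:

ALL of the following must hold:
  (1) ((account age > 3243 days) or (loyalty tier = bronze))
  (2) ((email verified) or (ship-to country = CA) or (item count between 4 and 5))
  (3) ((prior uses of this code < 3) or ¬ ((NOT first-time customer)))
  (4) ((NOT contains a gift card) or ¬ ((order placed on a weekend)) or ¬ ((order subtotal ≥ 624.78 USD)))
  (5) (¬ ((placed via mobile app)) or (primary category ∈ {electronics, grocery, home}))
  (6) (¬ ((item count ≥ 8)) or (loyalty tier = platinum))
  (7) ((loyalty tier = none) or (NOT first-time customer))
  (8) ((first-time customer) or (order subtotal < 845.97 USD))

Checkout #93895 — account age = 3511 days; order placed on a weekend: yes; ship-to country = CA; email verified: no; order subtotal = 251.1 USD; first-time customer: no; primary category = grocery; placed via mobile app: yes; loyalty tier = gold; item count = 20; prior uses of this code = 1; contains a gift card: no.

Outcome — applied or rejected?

Atomic conditions:
  account age > 3243 days: 3511 > 3243 is true
  loyalty tier = bronze: gold == bronze is false
  email verified: no → false
  ship-to country = CA: CA == CA is true
  item count between 4 and 5: 20 in [4, 5] is false
  prior uses of this code < 3: 1 < 3 is true
  NOT first-time customer: no → true
  NOT contains a gift card: no → true
  order placed on a weekend: yes → true
  order subtotal ≥ 624.78 USD: 251.1 ≥ 624.78 is false
  placed via mobile app: yes → true
  primary category ∈ {electronics, grocery, home}: grocery is in the set → true
  item count ≥ 8: 20 ≥ 8 is true
  loyalty tier = platinum: gold == platinum is false
  loyalty tier = none: gold == none is false
  first-time customer: no → false
  order subtotal < 845.97 USD: 251.1 < 845.97 is true
Combine:
[1] true OR false = true
[2] false OR true OR false = true
[3.2] NOT true = false
[3] true OR false = true
[4.2] NOT true = false
[4.3] NOT false = true
[4] true OR false OR true = true
[5.1] NOT true = false
[5] false OR true = true
[6.1] NOT true = false
[6] false OR false = false
[7] false OR true = true
[8] false OR true = true
[root] true AND true AND true AND true AND true AND false AND true AND true = false
Overall: false → rejected

Rejected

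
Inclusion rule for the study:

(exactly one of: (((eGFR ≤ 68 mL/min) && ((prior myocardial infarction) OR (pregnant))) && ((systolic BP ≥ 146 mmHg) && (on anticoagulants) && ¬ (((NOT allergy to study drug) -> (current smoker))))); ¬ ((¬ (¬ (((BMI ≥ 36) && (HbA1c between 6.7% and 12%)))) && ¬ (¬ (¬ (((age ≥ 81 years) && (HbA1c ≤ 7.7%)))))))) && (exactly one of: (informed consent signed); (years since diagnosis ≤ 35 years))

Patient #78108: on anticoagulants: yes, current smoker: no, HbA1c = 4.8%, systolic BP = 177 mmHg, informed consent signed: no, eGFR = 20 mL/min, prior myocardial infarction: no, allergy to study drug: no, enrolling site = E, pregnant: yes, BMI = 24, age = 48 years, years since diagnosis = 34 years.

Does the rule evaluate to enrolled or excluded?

Excluded

Atomic conditions:
  eGFR ≤ 68 mL/min: 20 ≤ 68 is true
  prior myocardial infarction: no → false
  pregnant: yes → true
  systolic BP ≥ 146 mmHg: 177 ≥ 146 is true
  on anticoagulants: yes → true
  NOT allergy to study drug: no → true
  current smoker: no → false
  BMI ≥ 36: 24 ≥ 36 is false
  HbA1c between 6.7% and 12%: 4.8 in [6.7, 12] is false
  age ≥ 81 years: 48 ≥ 81 is false
  HbA1c ≤ 7.7%: 4.8 ≤ 7.7 is true
  informed consent signed: no → false
  years since diagnosis ≤ 35 years: 34 ≤ 35 is true
Combine:
[1.1.1.2] false OR true = true
[1.1.1] true AND true = true
[1.1.2.3.1] true → false = false
[1.1.2.3] NOT false = true
[1.1.2] true AND true AND true = true
[1.1] true AND true = true
[1.2.1.1.1.1] false AND false = false
[1.2.1.1.1] NOT false = true
[1.2.1.1] NOT true = false
[1.2.1.2.1.1.1] false AND true = false
[1.2.1.2.1.1] NOT false = true
[1.2.1.2.1] NOT true = false
[1.2.1.2] NOT false = true
[1.2.1] false AND true = false
[1.2] NOT false = true
[1] exactly-one(true, true) = false
[2] exactly-one(false, true) = true
[root] false AND true = false
Overall: false → excluded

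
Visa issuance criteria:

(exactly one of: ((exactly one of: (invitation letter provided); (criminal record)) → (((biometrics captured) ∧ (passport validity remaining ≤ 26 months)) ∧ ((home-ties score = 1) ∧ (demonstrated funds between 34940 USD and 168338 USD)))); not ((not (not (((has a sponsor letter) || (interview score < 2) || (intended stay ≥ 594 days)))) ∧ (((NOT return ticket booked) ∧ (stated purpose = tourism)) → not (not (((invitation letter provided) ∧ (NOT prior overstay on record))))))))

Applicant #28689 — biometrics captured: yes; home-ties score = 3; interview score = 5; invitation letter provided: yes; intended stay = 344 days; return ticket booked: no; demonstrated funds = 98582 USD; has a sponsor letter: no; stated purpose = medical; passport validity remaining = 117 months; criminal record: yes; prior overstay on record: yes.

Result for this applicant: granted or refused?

Refused

Atomic conditions:
  invitation letter provided: yes → true
  criminal record: yes → true
  biometrics captured: yes → true
  passport validity remaining ≤ 26 months: 117 ≤ 26 is false
  home-ties score = 1: 3 == 1 is false
  demonstrated funds between 34940 USD and 168338 USD: 98582 in [34940, 168338] is true
  has a sponsor letter: no → false
  interview score < 2: 5 < 2 is false
  intended stay ≥ 594 days: 344 ≥ 594 is false
  NOT return ticket booked: no → true
  stated purpose = tourism: medical == tourism is false
  NOT prior overstay on record: yes → false
Combine:
[1.1] exactly-one(true, true) = false
[1.2.1] true AND false = false
[1.2.2] false AND true = false
[1.2] false AND false = false
[1] false → false (antecedent false ⇒ implication holds) = true
[2.1.1.1.1] false OR false OR false = false
[2.1.1.1] NOT false = true
[2.1.1] NOT true = false
[2.1.2.1] true AND false = false
[2.1.2.2.1.1] true AND false = false
[2.1.2.2.1] NOT false = true
[2.1.2.2] NOT true = false
[2.1.2] false → false (antecedent false ⇒ implication holds) = true
[2.1] false AND true = false
[2] NOT false = true
[root] exactly-one(true, true) = false
Overall: false → refused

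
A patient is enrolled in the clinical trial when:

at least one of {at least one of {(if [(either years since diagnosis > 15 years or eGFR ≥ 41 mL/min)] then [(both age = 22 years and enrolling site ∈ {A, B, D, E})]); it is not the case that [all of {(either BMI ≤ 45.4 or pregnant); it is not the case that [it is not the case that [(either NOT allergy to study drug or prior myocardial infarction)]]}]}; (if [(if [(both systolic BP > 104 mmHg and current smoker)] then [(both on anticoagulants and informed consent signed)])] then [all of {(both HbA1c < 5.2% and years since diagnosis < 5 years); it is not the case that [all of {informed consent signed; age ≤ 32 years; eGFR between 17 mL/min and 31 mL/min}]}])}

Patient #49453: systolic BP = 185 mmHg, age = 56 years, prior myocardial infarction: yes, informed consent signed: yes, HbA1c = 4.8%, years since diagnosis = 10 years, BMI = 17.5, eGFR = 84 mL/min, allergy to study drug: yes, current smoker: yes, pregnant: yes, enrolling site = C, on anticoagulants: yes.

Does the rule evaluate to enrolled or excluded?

Atomic conditions:
  years since diagnosis > 15 years: 10 > 15 is false
  eGFR ≥ 41 mL/min: 84 ≥ 41 is true
  age = 22 years: 56 == 22 is false
  enrolling site ∈ {A, B, D, E}: C is not in the set → false
  BMI ≤ 45.4: 17.5 ≤ 45.4 is true
  pregnant: yes → true
  NOT allergy to study drug: yes → false
  prior myocardial infarction: yes → true
  systolic BP > 104 mmHg: 185 > 104 is true
  current smoker: yes → true
  on anticoagulants: yes → true
  informed consent signed: yes → true
  HbA1c < 5.2%: 4.8 < 5.2 is true
  years since diagnosis < 5 years: 10 < 5 is false
  age ≤ 32 years: 56 ≤ 32 is false
  eGFR between 17 mL/min and 31 mL/min: 84 in [17, 31] is false
Combine:
[1.1.1] false OR true = true
[1.1.2] false AND false = false
[1.1] true → false = false
[1.2.1.1] true OR true = true
[1.2.1.2.1.1] false OR true = true
[1.2.1.2.1] NOT true = false
[1.2.1.2] NOT false = true
[1.2.1] true AND true = true
[1.2] NOT true = false
[1] false OR false = false
[2.1.1] true AND true = true
[2.1.2] true AND true = true
[2.1] true → true = true
[2.2.1] true AND false = false
[2.2.2.1] true AND false AND false = false
[2.2.2] NOT false = true
[2.2] false AND true = false
[2] true → false = false
[root] false OR false = false
Overall: false → excluded

Excluded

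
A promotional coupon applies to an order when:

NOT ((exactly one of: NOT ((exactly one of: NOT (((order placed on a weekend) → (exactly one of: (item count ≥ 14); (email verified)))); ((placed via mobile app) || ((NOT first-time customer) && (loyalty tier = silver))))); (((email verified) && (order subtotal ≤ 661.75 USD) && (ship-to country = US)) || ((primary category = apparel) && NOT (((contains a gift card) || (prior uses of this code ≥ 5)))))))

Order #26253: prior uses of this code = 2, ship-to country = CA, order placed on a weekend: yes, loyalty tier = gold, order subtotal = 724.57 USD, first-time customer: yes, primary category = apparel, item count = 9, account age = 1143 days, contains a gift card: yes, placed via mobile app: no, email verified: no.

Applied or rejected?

Applied

Atomic conditions:
  order placed on a weekend: yes → true
  item count ≥ 14: 9 ≥ 14 is false
  email verified: no → false
  placed via mobile app: no → false
  NOT first-time customer: yes → false
  loyalty tier = silver: gold == silver is false
  order subtotal ≤ 661.75 USD: 724.57 ≤ 661.75 is false
  ship-to country = US: CA == US is false
  primary category = apparel: apparel == apparel is true
  contains a gift card: yes → true
  prior uses of this code ≥ 5: 2 ≥ 5 is false
Combine:
[1.1.1.1.1.2] exactly-one(false, false) = false
[1.1.1.1.1] true → false = false
[1.1.1.1] NOT false = true
[1.1.1.2.2] false AND false = false
[1.1.1.2] false OR false = false
[1.1.1] exactly-one(true, false) = true
[1.1] NOT true = false
[1.2.1] false AND false AND false = false
[1.2.2.2.1] true OR false = true
[1.2.2.2] NOT true = false
[1.2.2] true AND false = false
[1.2] false OR false = false
[1] exactly-one(false, false) = false
[root] NOT false = true
Overall: true → applied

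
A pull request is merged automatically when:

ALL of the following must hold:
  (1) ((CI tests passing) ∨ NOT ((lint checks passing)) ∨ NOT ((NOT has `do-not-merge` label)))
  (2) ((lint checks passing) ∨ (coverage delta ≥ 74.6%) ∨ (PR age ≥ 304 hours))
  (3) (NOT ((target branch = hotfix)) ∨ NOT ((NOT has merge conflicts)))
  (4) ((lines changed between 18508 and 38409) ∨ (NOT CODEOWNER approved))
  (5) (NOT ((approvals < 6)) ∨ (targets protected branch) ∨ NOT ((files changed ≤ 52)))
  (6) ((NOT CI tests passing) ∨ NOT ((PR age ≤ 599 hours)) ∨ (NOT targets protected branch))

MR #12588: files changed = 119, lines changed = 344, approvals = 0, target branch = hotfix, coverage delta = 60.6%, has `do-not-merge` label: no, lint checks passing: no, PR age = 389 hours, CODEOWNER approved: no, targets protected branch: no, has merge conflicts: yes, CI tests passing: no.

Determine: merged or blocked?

Merged

Atomic conditions:
  CI tests passing: no → false
  lint checks passing: no → false
  NOT has `do-not-merge` label: no → true
  coverage delta ≥ 74.6%: 60.6 ≥ 74.6 is false
  PR age ≥ 304 hours: 389 ≥ 304 is true
  target branch = hotfix: hotfix == hotfix is true
  NOT has merge conflicts: yes → false
  lines changed between 18508 and 38409: 344 in [18508, 38409] is false
  NOT CODEOWNER approved: no → true
  approvals < 6: 0 < 6 is true
  targets protected branch: no → false
  files changed ≤ 52: 119 ≤ 52 is false
  NOT CI tests passing: no → true
  PR age ≤ 599 hours: 389 ≤ 599 is true
  NOT targets protected branch: no → true
Combine:
[1.2] NOT false = true
[1.3] NOT true = false
[1] false OR true OR false = true
[2] false OR false OR true = true
[3.1] NOT true = false
[3.2] NOT false = true
[3] false OR true = true
[4] false OR true = true
[5.1] NOT true = false
[5.3] NOT false = true
[5] false OR false OR true = true
[6.2] NOT true = false
[6] true OR false OR true = true
[root] true AND true AND true AND true AND true AND true = true
Overall: true → merged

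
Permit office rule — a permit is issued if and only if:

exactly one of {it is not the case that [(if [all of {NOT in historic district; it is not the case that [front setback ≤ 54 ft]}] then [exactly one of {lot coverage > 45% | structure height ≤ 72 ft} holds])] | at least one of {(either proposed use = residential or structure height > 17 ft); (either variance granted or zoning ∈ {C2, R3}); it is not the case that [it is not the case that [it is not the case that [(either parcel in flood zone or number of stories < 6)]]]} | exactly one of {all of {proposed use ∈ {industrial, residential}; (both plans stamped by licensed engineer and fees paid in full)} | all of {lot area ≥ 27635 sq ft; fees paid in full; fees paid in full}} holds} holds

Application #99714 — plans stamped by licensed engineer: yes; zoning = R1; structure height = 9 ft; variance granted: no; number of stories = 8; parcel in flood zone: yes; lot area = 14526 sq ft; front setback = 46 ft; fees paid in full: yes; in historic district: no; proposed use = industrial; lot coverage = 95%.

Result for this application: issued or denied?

Issued

Atomic conditions:
  NOT in historic district: no → true
  front setback ≤ 54 ft: 46 ≤ 54 is true
  lot coverage > 45%: 95 > 45 is true
  structure height ≤ 72 ft: 9 ≤ 72 is true
  proposed use = residential: industrial == residential is false
  structure height > 17 ft: 9 > 17 is false
  variance granted: no → false
  zoning ∈ {C2, R3}: R1 is not in the set → false
  parcel in flood zone: yes → true
  number of stories < 6: 8 < 6 is false
  proposed use ∈ {industrial, residential}: industrial is in the set → true
  plans stamped by licensed engineer: yes → true
  fees paid in full: yes → true
  lot area ≥ 27635 sq ft: 14526 ≥ 27635 is false
Combine:
[1.1.1.2] NOT true = false
[1.1.1] true AND false = false
[1.1.2] exactly-one(true, true) = false
[1.1] false → false (antecedent false ⇒ implication holds) = true
[1] NOT true = false
[2.1] false OR false = false
[2.2] false OR false = false
[2.3.1.1.1] true OR false = true
[2.3.1.1] NOT true = false
[2.3.1] NOT false = true
[2.3] NOT true = false
[2] false OR false OR false = false
[3.1.2] true AND true = true
[3.1] true AND true = true
[3.2] false AND true AND true = false
[3] exactly-one(true, false) = true
[root] exactly-one(false, false, true) = true
Overall: true → issued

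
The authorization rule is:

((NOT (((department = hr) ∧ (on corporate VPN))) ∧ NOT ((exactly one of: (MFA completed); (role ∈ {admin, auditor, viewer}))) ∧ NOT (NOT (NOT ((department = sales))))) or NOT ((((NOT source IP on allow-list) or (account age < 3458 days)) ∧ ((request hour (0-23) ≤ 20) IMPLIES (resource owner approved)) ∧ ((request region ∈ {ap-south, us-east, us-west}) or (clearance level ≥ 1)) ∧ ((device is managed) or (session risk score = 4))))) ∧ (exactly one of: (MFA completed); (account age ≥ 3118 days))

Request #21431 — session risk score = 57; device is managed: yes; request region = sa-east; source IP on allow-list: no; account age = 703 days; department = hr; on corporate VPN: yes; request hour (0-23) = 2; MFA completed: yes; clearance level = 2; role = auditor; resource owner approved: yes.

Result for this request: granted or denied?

Atomic conditions:
  department = hr: hr == hr is true
  on corporate VPN: yes → true
  MFA completed: yes → true
  role ∈ {admin, auditor, viewer}: auditor is in the set → true
  department = sales: hr == sales is false
  NOT source IP on allow-list: no → true
  account age < 3458 days: 703 < 3458 is true
  request hour (0-23) ≤ 20: 2 ≤ 20 is true
  resource owner approved: yes → true
  request region ∈ {ap-south, us-east, us-west}: sa-east is not in the set → false
  clearance level ≥ 1: 2 ≥ 1 is true
  device is managed: yes → true
  session risk score = 4: 57 == 4 is false
  account age ≥ 3118 days: 703 ≥ 3118 is false
Combine:
[1.1.1.1] true AND true = true
[1.1.1] NOT true = false
[1.1.2.1] exactly-one(true, true) = false
[1.1.2] NOT false = true
[1.1.3.1.1] NOT false = true
[1.1.3.1] NOT true = false
[1.1.3] NOT false = true
[1.1] false AND true AND true = false
[1.2.1.1] true OR true = true
[1.2.1.2] true → true = true
[1.2.1.3] false OR true = true
[1.2.1.4] true OR false = true
[1.2.1] true AND true AND true AND true = true
[1.2] NOT true = false
[1] false OR false = false
[2] exactly-one(true, false) = true
[root] false AND true = false
Overall: false → denied

Denied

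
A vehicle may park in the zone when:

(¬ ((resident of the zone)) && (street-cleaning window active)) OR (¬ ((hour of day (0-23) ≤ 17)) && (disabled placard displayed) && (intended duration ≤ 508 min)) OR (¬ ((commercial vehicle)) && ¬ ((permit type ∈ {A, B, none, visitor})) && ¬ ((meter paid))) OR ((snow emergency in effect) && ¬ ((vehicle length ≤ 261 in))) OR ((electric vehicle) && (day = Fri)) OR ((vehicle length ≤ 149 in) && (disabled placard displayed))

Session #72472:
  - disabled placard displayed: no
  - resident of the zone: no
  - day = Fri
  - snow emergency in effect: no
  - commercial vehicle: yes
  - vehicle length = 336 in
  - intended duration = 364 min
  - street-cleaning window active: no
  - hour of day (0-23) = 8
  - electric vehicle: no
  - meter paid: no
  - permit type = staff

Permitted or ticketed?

Atomic conditions:
  resident of the zone: no → false
  street-cleaning window active: no → false
  hour of day (0-23) ≤ 17: 8 ≤ 17 is true
  disabled placard displayed: no → false
  intended duration ≤ 508 min: 364 ≤ 508 is true
  commercial vehicle: yes → true
  permit type ∈ {A, B, none, visitor}: staff is not in the set → false
  meter paid: no → false
  snow emergency in effect: no → false
  vehicle length ≤ 261 in: 336 ≤ 261 is false
  electric vehicle: no → false
  day = Fri: Fri == Fri is true
  vehicle length ≤ 149 in: 336 ≤ 149 is false
Combine:
[1.1] NOT false = true
[1] true AND false = false
[2.1] NOT true = false
[2] false AND false AND true = false
[3.1] NOT true = false
[3.2] NOT false = true
[3.3] NOT false = true
[3] false AND true AND true = false
[4.2] NOT false = true
[4] false AND true = false
[5] false AND true = false
[6] false AND false = false
[root] false OR false OR false OR false OR false OR false = false
Overall: false → ticketed

Ticketed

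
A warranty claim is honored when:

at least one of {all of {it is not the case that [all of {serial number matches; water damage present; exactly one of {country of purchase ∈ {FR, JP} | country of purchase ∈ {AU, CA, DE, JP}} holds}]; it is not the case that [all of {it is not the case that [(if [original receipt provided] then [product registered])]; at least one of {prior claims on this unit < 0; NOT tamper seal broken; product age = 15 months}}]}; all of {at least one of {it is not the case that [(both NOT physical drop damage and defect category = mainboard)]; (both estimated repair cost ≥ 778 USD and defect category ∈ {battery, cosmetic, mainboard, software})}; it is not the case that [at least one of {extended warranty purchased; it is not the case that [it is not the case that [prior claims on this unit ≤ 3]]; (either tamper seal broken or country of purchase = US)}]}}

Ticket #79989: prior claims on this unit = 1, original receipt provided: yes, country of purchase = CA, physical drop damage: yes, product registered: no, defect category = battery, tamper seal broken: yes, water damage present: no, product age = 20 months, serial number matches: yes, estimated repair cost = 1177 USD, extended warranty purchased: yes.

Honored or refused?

Atomic conditions:
  serial number matches: yes → true
  water damage present: no → false
  country of purchase ∈ {FR, JP}: CA is not in the set → false
  country of purchase ∈ {AU, CA, DE, JP}: CA is in the set → true
  original receipt provided: yes → true
  product registered: no → false
  prior claims on this unit < 0: 1 < 0 is false
  NOT tamper seal broken: yes → false
  product age = 15 months: 20 == 15 is false
  NOT physical drop damage: yes → false
  defect category = mainboard: battery == mainboard is false
  estimated repair cost ≥ 778 USD: 1177 ≥ 778 is true
  defect category ∈ {battery, cosmetic, mainboard, software}: battery is in the set → true
  extended warranty purchased: yes → true
  prior claims on this unit ≤ 3: 1 ≤ 3 is true
  tamper seal broken: yes → true
  country of purchase = US: CA == US is false
Combine:
[1.1.1.3] exactly-one(false, true) = true
[1.1.1] true AND false AND true = false
[1.1] NOT false = true
[1.2.1.1.1] true → false = false
[1.2.1.1] NOT false = true
[1.2.1.2] false OR false OR false = false
[1.2.1] true AND false = false
[1.2] NOT false = true
[1] true AND true = true
[2.1.1.1] false AND false = false
[2.1.1] NOT false = true
[2.1.2] true AND true = true
[2.1] true OR true = true
[2.2.1.2.1] NOT true = false
[2.2.1.2] NOT false = true
[2.2.1.3] true OR false = true
[2.2.1] true OR true OR true = true
[2.2] NOT true = false
[2] true AND false = false
[root] true OR false = true
Overall: true → honored

Honored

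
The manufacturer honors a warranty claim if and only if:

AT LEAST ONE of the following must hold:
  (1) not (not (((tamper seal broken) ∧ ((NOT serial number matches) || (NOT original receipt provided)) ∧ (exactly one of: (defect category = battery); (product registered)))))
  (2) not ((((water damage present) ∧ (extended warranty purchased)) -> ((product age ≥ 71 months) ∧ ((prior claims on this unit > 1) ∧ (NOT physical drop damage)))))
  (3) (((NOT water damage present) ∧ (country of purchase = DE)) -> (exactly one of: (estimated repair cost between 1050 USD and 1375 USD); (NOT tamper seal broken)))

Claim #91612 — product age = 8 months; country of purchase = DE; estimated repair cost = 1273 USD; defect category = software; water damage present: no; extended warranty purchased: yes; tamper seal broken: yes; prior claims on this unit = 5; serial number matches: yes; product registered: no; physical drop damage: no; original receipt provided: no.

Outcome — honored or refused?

Atomic conditions:
  tamper seal broken: yes → true
  NOT serial number matches: yes → false
  NOT original receipt provided: no → true
  defect category = battery: software == battery is false
  product registered: no → false
  water damage present: no → false
  extended warranty purchased: yes → true
  product age ≥ 71 months: 8 ≥ 71 is false
  prior claims on this unit > 1: 5 > 1 is true
  NOT physical drop damage: no → true
  NOT water damage present: no → true
  country of purchase = DE: DE == DE is true
  estimated repair cost between 1050 USD and 1375 USD: 1273 in [1050, 1375] is true
  NOT tamper seal broken: yes → false
Combine:
[1.1.1.2] false OR true = true
[1.1.1.3] exactly-one(false, false) = false
[1.1.1] true AND true AND false = false
[1.1] NOT false = true
[1] NOT true = false
[2.1.1] false AND true = false
[2.1.2.2] true AND true = true
[2.1.2] false AND true = false
[2.1] false → false (antecedent false ⇒ implication holds) = true
[2] NOT true = false
[3.1] true AND true = true
[3.2] exactly-one(true, false) = true
[3] true → true = true
[root] false OR false OR true = true
Overall: true → honored

Honored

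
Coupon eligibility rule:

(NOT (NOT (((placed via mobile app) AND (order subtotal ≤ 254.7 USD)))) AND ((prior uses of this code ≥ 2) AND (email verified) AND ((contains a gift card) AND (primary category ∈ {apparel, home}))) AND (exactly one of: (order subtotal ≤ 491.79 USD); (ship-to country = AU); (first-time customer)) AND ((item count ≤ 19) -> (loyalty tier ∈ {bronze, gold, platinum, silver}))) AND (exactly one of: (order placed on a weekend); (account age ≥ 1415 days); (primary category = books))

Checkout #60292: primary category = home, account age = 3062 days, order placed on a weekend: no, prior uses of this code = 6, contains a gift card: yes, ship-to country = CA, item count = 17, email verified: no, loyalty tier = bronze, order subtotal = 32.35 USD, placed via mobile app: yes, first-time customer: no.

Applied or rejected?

Rejected

Atomic conditions:
  placed via mobile app: yes → true
  order subtotal ≤ 254.7 USD: 32.35 ≤ 254.7 is true
  prior uses of this code ≥ 2: 6 ≥ 2 is true
  email verified: no → false
  contains a gift card: yes → true
  primary category ∈ {apparel, home}: home is in the set → true
  order subtotal ≤ 491.79 USD: 32.35 ≤ 491.79 is true
  ship-to country = AU: CA == AU is false
  first-time customer: no → false
  item count ≤ 19: 17 ≤ 19 is true
  loyalty tier ∈ {bronze, gold, platinum, silver}: bronze is in the set → true
  order placed on a weekend: no → false
  account age ≥ 1415 days: 3062 ≥ 1415 is true
  primary category = books: home == books is false
Combine:
[1.1.1.1] true AND true = true
[1.1.1] NOT true = false
[1.1] NOT false = true
[1.2.3] true AND true = true
[1.2] true AND false AND true = false
[1.3] exactly-one(true, false, false) = true
[1.4] true → true = true
[1] true AND false AND true AND true = false
[2] exactly-one(false, true, false) = true
[root] false AND true = false
Overall: false → rejected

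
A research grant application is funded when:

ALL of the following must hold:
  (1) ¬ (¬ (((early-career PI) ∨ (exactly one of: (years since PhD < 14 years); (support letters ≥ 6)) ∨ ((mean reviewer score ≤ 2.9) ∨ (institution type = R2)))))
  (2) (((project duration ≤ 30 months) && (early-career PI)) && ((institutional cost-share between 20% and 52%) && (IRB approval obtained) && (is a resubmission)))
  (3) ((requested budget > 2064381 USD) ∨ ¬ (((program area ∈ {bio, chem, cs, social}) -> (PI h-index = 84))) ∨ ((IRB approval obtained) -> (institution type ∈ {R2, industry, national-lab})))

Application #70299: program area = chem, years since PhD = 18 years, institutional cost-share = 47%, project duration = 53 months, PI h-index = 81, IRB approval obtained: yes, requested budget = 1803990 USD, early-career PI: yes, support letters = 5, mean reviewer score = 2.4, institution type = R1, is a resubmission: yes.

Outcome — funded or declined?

Atomic conditions:
  early-career PI: yes → true
  years since PhD < 14 years: 18 < 14 is false
  support letters ≥ 6: 5 ≥ 6 is false
  mean reviewer score ≤ 2.9: 2.4 ≤ 2.9 is true
  institution type = R2: R1 == R2 is false
  project duration ≤ 30 months: 53 ≤ 30 is false
  institutional cost-share between 20% and 52%: 47 in [20, 52] is true
  IRB approval obtained: yes → true
  is a resubmission: yes → true
  requested budget > 2064381 USD: 1803990 > 2064381 is false
  program area ∈ {bio, chem, cs, social}: chem is in the set → true
  PI h-index = 84: 81 == 84 is false
  institution type ∈ {R2, industry, national-lab}: R1 is not in the set → false
Combine:
[1.1.1.2] exactly-one(false, false) = false
[1.1.1.3] true OR false = true
[1.1.1] true OR false OR true = true
[1.1] NOT true = false
[1] NOT false = true
[2.1] false AND true = false
[2.2] true AND true AND true = true
[2] false AND true = false
[3.2.1] true → false = false
[3.2] NOT false = true
[3.3] true → false = false
[3] false OR true OR false = true
[root] true AND false AND true = false
Overall: false → declined

Declined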